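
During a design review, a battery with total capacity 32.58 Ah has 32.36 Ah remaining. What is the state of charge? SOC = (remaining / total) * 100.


SOC = (remaining / total) * 100 = (32.36 / 32.58) * 100 = 99.32%

99.32%


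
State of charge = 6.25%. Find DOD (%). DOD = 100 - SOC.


DOD = 100 - SOC = 100 - 6.25 = 93.75%

93.75%


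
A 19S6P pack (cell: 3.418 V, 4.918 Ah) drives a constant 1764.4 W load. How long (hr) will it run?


Step 1: E_pack = Ns * V_cell * Np * C_cell = 19 * 3.418 * 6 * 4.918 = 1916.3 Wh
Step 2: t = E_pack / P = 1916.3 / 1764.4 = 1.086 hr

1.086 hr


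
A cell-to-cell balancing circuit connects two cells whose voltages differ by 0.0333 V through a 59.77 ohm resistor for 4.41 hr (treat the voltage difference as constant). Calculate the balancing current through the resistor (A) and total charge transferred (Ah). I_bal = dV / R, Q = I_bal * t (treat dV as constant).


I_bal = dV / R = 0.0333 / 59.77 = 5.5714e-04 A
Q = I_bal * t = 5.5714e-04 * 4.41 = 0.002457 Ah

I=5.5714e-04 A, Q=0.002457 Ah


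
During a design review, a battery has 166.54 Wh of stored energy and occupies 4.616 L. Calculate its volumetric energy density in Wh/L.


Volumetric ED = 166.54 Wh / 4.616 L = 36.08 Wh/L

36.08 Wh/L


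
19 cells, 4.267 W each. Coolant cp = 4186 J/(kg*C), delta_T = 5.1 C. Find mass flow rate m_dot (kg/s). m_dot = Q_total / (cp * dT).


Step 1: Total heat Q = 19 * 4.267 W = 81.073 W
Step 2: denom = cp * dT = 4186 * 5.1 = 21349
Step 3: m_dot = 81.073 / 21349 = 0.003798 kg/s

0.003798 kg/s


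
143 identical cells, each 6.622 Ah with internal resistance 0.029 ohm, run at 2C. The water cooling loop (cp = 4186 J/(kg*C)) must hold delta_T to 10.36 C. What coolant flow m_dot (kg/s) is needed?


Step 1: I = 2 * 6.622 = 13.244 A
Step 2: Q_cell = I^2 * R = 13.244^2 * 0.029 = 5.0867 W
Step 3: Q_total = 143 * 5.0867 = 727.4 W
Step 4: m_dot = Q_total / (cp * dT) = 727.4 / (4186 * 10.36) = 0.01677 kg/s

0.01677 kg/s


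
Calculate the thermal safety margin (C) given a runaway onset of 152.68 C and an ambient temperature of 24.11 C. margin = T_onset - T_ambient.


Safety margin = 152.68 C - 24.11 C = 128.57 C

128.57 C


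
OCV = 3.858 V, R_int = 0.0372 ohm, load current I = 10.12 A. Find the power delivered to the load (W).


Step 1: V_terminal = OCV - I*R = 3.858 - 10.12 * 0.0372 = 3.4815 V
Step 2: P_out = V_terminal * I = 3.4815 * 10.12 = 35.23 W

35.23 W


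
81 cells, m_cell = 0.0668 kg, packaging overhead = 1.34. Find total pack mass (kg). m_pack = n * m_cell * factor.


m_pack = n * m_cell * overhead = 81 * 0.0668 * 1.34 = 7.250 kg

7.250 kg


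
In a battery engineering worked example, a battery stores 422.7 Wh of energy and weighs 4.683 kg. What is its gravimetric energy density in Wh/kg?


ED = E / m = 422.7 / 4.683 = 90.26 Wh/kg

90.26 Wh/kg


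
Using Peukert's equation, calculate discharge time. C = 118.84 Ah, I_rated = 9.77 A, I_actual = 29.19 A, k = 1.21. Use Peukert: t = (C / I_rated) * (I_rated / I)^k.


Step 1: t_rated = C / I_rated = 118.84 / 9.77 = 12.164 hr
Step 2: ratio = 9.77 / 29.19 = 0.3347
Step 3: ratio^k = 0.3347^1.21 = 0.26597
Step 4: t = t_rated * ratio^k = 12.164 * 0.26597 = 3.235 hr

3.235 hr


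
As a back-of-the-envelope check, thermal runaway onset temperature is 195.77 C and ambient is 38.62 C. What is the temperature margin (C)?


Safety margin = 195.77 C - 38.62 C = 157.15 C

157.15 C


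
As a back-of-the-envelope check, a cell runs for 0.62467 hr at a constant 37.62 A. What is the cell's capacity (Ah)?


C = I * t = 37.62 * 0.62467 = 23.50 Ah

23.50 Ah


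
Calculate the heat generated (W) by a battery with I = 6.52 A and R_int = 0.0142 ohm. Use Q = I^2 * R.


Q = I^2 * R = 6.52^2 * 0.0142 = 0.6036 W

0.6036 W


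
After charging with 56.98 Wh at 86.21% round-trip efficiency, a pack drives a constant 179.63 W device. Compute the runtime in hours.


Step 1: E_discharge = eta/100 * E_charge = 86.21/100 * 56.98 = 49.122 Wh
Step 2: t = E_discharge / P = 49.122 / 179.63 = 0.2735 hr

0.2735 hr


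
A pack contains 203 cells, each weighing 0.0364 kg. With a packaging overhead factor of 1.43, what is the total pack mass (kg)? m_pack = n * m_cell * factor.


m_pack = n * m_cell * overhead = 203 * 0.0364 * 1.43 = 10.57 kg

10.57 kg


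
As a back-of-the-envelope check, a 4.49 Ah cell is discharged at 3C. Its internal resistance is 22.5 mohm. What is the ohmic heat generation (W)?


Convert: R = 22.5 mohm = 0.0225 ohm
Step 1: I = C_rate * capacity = 3 * 4.49 = 13.47 A
Step 2: Q = I^2 * R = 13.47^2 * 0.0225 = 181.44 * 0.0225 = 4.082 W

4.082 W


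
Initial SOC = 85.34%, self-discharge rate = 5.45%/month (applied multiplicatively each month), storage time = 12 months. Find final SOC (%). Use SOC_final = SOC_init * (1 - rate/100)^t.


Monthly retention factor = 1 - 5.45/100 = 0.9455
Over 12 months: factor^12 = 0.51043
SOC_final = 85.34 * 0.51043 = 43.56%

43.56%


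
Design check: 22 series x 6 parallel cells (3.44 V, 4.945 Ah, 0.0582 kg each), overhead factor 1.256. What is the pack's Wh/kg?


Step 1: V_pack = 22 * 3.44 = 75.68 V
Step 2: C_pack = 6 * 4.945 = 29.67 Ah
Step 3: E_pack = V_pack * C_pack = 75.68 * 29.67 = 2245.4 Wh
Step 4: m_pack = 22 * 6 * 0.0582 * 1.256 = 9.6491 kg
Step 5: ED = E_pack / m_pack = 2245.4 / 9.6491 = 232.7 Wh/kg

232.7 Wh/kg


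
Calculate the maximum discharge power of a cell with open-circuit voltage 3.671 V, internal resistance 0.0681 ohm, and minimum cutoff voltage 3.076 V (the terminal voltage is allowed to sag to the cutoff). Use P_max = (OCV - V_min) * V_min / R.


dV = OCV - V_min = 0.595 V (so I_max = dV / R)
P_max = dV * V_min / R = 0.595 * 3.076 / 0.0681 = 26.88 W

26.88 W


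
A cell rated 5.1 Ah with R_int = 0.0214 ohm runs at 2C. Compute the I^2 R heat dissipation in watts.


Step 1: I = C_rate * capacity = 2 * 5.1 = 10.2 A
Step 2: Q = I^2 * R = 10.2^2 * 0.0214 = 104.04 * 0.0214 = 2.226 W

2.226 W


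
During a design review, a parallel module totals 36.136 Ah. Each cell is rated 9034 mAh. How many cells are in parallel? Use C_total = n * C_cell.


Convert: C_cell = 9034 mAh = 9.034 Ah
n = C_total / C_cell = 36.136 / 9.034 = 4

4


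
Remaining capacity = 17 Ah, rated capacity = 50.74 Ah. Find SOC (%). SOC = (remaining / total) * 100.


SOC% = 17 / 50.74 * 100 = 33.50%

33.50%


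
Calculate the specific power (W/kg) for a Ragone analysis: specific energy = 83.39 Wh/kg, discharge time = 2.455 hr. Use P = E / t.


P_specific = E / t = 83.39 / 2.455 = 33.97 W/kg

33.97 W/kg


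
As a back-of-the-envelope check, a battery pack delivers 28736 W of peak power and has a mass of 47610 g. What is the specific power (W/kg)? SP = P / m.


Convert: m = 47610 g = 47.61 kg
SP = P / m = 28736 / 47.61 = 603.6 W/kg

603.6 W/kg


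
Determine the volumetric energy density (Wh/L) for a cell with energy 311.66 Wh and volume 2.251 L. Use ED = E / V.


Volumetric ED = 311.66 Wh / 2.251 L = 138.5 Wh/L

138.5 Wh/L


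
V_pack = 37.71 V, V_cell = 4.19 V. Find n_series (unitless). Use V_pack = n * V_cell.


n = V_pack / V_cell = 37.71 / 4.19 = 9

9


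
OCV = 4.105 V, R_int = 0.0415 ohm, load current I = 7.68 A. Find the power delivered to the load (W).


Step 1: V_terminal = OCV - I*R = 4.105 - 7.68 * 0.0415 = 3.7863 V
Step 2: P_out = V_terminal * I = 3.7863 * 7.68 = 29.08 W

29.08 W


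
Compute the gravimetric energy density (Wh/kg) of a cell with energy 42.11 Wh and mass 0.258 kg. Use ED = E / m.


Specific energy = 42.11 Wh / 0.258 kg = 163.2 Wh/kg

163.2 Wh/kg


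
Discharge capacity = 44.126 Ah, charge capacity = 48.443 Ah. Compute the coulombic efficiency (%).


Coulombic efficiency = 44.126/48.443 * 100% = 91.09%

91.09%


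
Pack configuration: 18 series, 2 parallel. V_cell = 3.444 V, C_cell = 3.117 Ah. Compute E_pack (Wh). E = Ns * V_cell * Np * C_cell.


V_pack = 18 * 3.444 = 61.992 V
C_pack = 2 * 3.117 = 6.234 Ah
E = V_pack * C_pack = 61.992 * 6.234 = 386.5 Wh

386.5 Wh


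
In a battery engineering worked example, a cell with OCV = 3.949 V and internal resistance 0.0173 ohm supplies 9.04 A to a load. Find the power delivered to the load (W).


Step 1: V_terminal = OCV - I*R = 3.949 - 9.04 * 0.0173 = 3.7926 V
Step 2: P_out = V_terminal * I = 3.7926 * 9.04 = 34.29 W

34.29 W


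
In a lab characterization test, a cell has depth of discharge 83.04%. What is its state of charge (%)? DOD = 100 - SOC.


SOC = 100 - DOD = 100 - 83.04 = 16.96%

16.96%


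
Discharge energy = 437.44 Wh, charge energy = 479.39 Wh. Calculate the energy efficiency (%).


Round-trip efficiency = 437.44/479.39 * 100% = 91.25%

91.25%


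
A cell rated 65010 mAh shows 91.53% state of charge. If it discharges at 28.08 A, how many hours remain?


Convert: C_total = 65010 mAh = 65.01 Ah
Step 1: remaining = SOC/100 * C_total = 91.53/100 * 65.01 = 59.504 Ah
Step 2: t = remaining / I = 59.504 / 28.08 = 2.119 hr

2.119 hr


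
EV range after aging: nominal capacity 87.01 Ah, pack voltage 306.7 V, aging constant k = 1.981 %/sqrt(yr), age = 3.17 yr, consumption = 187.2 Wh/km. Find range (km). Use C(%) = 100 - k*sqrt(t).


Step 1: capacity retention = 100 - 1.981 * sqrt(3.17) = 100 - 1.981 * 1.7804 = 96.473%
Step 2: C_now = 87.01 * 96.473/100 = 83.941 Ah
Step 3: E_pack = V * C_now = 306.7 * 83.941 = 25745 Wh
Step 4: range = E_pack / consumption = 25745 / 187.2 = 137.5 km

137.5 km


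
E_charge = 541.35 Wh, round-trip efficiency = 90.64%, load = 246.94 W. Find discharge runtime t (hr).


Step 1: E_discharge = eta/100 * E_charge = 90.64/100 * 541.35 = 490.68 Wh
Step 2: t = E_discharge / P = 490.68 / 246.94 = 1.987 hr

1.987 hr


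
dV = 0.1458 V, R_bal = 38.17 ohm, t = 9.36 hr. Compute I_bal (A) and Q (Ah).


I_bal = dV / R = 0.1458 / 38.17 = 0.0038198 A
Q = I_bal * t = 0.0038198 * 9.36 = 0.03575 Ah

I=0.0038198 A, Q=0.03575 Ah


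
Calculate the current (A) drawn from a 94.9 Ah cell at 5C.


I = C_rate * capacity = 5 * 94.9 = 474.5 A

474.5 A


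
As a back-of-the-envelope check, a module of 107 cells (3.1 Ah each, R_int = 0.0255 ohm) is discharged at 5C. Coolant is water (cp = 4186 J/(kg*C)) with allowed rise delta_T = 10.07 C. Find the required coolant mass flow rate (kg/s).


Step 1: I = 5 * 3.1 = 15.5 A
Step 2: Q_cell = I^2 * R = 15.5^2 * 0.0255 = 6.1264 W
Step 3: Q_total = 107 * 6.1264 = 655.52 W
Step 4: m_dot = Q_total / (cp * dT) = 655.52 / (4186 * 10.07) = 0.01555 kg/s

0.01555 kg/s


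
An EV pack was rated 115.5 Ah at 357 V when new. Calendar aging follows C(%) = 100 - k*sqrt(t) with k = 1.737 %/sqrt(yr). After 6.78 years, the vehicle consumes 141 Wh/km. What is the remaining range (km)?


Step 1: capacity retention = 100 - 1.737 * sqrt(6.78) = 100 - 1.737 * 2.6038 = 95.477%
Step 2: C_now = 115.5 * 95.477/100 = 110.28 Ah
Step 3: E_pack = V * C_now = 357 * 110.28 = 39370 Wh
Step 4: range = E_pack / consumption = 39370 / 141 = 279.2 km

279.2 km


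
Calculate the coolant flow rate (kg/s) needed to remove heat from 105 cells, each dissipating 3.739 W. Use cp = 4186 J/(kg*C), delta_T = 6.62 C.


Q_total = 105 * 3.739 = 392.6 W
m_dot = Q_total / (cp * dT) = 392.6 / (4186 * 6.62) = 0.01417 kg/s

0.01417 kg/s


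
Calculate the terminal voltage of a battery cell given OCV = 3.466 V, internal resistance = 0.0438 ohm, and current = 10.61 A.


V = OCV - I*R = 3.466 - 10.61 * 0.0438 = 3.001 V

3.001 V


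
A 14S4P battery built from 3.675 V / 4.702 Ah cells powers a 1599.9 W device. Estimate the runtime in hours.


Step 1: E_pack = Ns * V_cell * Np * C_cell = 14 * 3.675 * 4 * 4.702 = 967.67 Wh
Step 2: t = E_pack / P = 967.67 / 1599.9 = 0.6048 hr

0.6048 hr


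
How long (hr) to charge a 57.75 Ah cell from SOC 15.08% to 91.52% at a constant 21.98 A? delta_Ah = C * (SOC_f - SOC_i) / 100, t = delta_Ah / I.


delta_Ah = 57.75 * (91.52 - 15.08) / 100 = 44.144 Ah
t = delta_Ah / I = 44.144 / 21.98 = 2.008 hr

2.008 hr


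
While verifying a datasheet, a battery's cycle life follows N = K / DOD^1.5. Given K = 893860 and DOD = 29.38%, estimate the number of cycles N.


DOD^1.5 = 159.25
N = K / DOD^1.5 = 893860 / 159.25 = 5613

5613 cycles


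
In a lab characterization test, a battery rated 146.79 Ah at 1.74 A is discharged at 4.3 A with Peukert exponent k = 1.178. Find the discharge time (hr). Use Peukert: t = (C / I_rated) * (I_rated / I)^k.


Step 1: t_rated = C / I_rated = 146.79 / 1.74 = 84.362 hr
Step 2: ratio = 1.74 / 4.3 = 0.40465
Step 3: ratio^k = 0.40465^1.178 = 0.34446
Step 4: t = t_rated * ratio^k = 84.362 * 0.34446 = 29.06 hr

29.06 hr


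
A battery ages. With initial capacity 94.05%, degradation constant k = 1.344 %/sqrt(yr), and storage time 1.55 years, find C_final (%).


sqrt(t) = sqrt(1.55) = 1.245
C_final = 94.05 - 1.344 * 1.245 = 92.38%

92.38%


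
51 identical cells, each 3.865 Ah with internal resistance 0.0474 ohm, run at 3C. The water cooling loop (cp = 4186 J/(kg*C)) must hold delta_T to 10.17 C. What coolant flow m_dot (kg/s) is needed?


Step 1: I = 3 * 3.865 = 11.595 A
Step 2: Q_cell = I^2 * R = 11.595^2 * 0.0474 = 6.3726 W
Step 3: Q_total = 51 * 6.3726 = 325 W
Step 4: m_dot = Q_total / (cp * dT) = 325 / (4186 * 10.17) = 0.007634 kg/s

0.007634 kg/s


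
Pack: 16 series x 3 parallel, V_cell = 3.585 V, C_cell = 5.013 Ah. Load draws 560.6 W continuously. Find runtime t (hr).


Step 1: E_pack = Ns * V_cell * Np * C_cell = 16 * 3.585 * 3 * 5.013 = 862.64 Wh
Step 2: t = E_pack / P = 862.64 / 560.6 = 1.539 hr

1.539 hr


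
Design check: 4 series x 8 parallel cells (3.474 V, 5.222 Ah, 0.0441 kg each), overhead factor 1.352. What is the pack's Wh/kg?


Step 1: V_pack = 4 * 3.474 = 13.896 V
Step 2: C_pack = 8 * 5.222 = 41.776 Ah
Step 3: E_pack = V_pack * C_pack = 13.896 * 41.776 = 580.52 Wh
Step 4: m_pack = 4 * 8 * 0.0441 * 1.352 = 1.9079 kg
Step 5: ED = E_pack / m_pack = 580.52 / 1.9079 = 304.3 Wh/kg

304.3 Wh/kg


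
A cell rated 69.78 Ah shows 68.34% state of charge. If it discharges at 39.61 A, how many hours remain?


Step 1: remaining = SOC/100 * C_total = 68.34/100 * 69.78 = 47.688 Ah
Step 2: t = remaining / I = 47.688 / 39.61 = 1.204 hr

1.204 hr


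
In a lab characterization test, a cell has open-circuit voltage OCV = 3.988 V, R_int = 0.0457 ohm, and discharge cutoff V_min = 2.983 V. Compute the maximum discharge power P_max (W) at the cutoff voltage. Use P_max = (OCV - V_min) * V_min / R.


dV = OCV - V_min = 1.005 V (so I_max = dV / R)
P_max = dV * V_min / R = 1.005 * 2.983 / 0.0457 = 65.60 W

65.60 W


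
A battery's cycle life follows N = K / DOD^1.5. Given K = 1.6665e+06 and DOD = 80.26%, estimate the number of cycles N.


DOD^1.5 = 719.03
N = K / DOD^1.5 = 1.6665e+06 / 719.03 = 2318

2318 cycles


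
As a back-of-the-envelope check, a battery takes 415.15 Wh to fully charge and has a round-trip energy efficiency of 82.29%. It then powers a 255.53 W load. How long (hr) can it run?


Step 1: E_discharge = eta/100 * E_charge = 82.29/100 * 415.15 = 341.63 Wh
Step 2: t = E_discharge / P = 341.63 / 255.53 = 1.337 hr

1.337 hr


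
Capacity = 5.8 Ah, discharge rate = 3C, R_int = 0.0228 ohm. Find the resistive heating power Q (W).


Step 1: I = C_rate * capacity = 3 * 5.8 = 17.4 A
Step 2: Q = I^2 * R = 17.4^2 * 0.0228 = 302.76 * 0.0228 = 6.903 W

6.903 W


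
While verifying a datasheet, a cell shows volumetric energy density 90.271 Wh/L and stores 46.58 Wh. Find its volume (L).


V = E / ED = 46.58 / 90.271 = 0.5160 L

0.5160 L


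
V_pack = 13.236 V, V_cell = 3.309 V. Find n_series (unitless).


n = V_pack / V_cell = 13.236 / 3.309 = 4

4


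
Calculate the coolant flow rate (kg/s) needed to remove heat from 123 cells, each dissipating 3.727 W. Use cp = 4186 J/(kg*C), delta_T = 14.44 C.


Step 1: Total heat Q = 123 * 3.727 W = 458.42 W
Step 2: denom = cp * dT = 4186 * 14.44 = 60446
Step 3: m_dot = 458.42 / 60446 = 0.007584 kg/s

0.007584 kg/s


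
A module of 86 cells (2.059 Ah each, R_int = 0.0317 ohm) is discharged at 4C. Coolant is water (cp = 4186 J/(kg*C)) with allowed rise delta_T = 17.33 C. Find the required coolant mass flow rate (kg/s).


Step 1: I = 4 * 2.059 = 8.236 A
Step 2: Q_cell = I^2 * R = 8.236^2 * 0.0317 = 2.1503 W
Step 3: Q_total = 86 * 2.1503 = 184.93 W
Step 4: m_dot = Q_total / (cp * dT) = 184.93 / (4186 * 17.33) = 0.002549 kg/s

0.002549 kg/s


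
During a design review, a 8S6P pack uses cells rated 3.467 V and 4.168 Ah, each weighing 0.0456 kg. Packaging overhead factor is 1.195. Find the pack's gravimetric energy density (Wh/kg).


Step 1: V_pack = 8 * 3.467 = 27.736 V
Step 2: C_pack = 6 * 4.168 = 25.008 Ah
Step 3: E_pack = V_pack * C_pack = 27.736 * 25.008 = 693.62 Wh
Step 4: m_pack = 8 * 6 * 0.0456 * 1.195 = 2.6156 kg
Step 5: ED = E_pack / m_pack = 693.62 / 2.6156 = 265.2 Wh/kg

265.2 Wh/kg


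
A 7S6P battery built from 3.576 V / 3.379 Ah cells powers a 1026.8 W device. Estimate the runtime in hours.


Step 1: E_pack = Ns * V_cell * Np * C_cell = 7 * 3.576 * 6 * 3.379 = 507.5 Wh
Step 2: t = E_pack / P = 507.5 / 1026.8 = 0.4943 hr

0.4943 hr


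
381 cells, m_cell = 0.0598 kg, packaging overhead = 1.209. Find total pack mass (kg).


Cell mass sum = 381 * 0.0598 = 22.784 kg
With overhead 1.209: m_pack = 22.784 * 1.209 = 27.55 kg

27.55 kg


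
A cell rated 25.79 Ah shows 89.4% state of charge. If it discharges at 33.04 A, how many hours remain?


Step 1: remaining = SOC/100 * C_total = 89.4/100 * 25.79 = 23.056 Ah
Step 2: t = remaining / I = 23.056 / 33.04 = 0.6978 hr

0.6978 hr


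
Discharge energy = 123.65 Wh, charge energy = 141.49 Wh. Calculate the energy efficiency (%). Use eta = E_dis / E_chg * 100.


eta_e = E_dis / E_chg * 100 = 123.65 / 141.49 * 100 = 87.39%

87.39%


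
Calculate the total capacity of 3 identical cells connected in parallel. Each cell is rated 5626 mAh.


Convert: C_cell = 5626 mAh = 5.626 Ah
C_total = 3 * 5.626 = 16.878 Ah

16.878 Ah


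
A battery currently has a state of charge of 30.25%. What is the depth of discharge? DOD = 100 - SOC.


Complement of SOC: DOD = 100% - 30.25% = 69.75%

69.75%


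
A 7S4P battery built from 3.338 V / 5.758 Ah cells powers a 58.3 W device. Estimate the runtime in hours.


Step 1: E_pack = Ns * V_cell * Np * C_cell = 7 * 3.338 * 4 * 5.758 = 538.17 Wh
Step 2: t = E_pack / P = 538.17 / 58.3 = 9.231 hr

9.231 hr


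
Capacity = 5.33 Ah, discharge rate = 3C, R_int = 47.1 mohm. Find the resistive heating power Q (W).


Convert: R = 47.1 mohm = 0.0471 ohm
Step 1: I = C_rate * capacity = 3 * 5.33 = 15.99 A
Step 2: Q = I^2 * R = 15.99^2 * 0.0471 = 255.68 * 0.0471 = 12.04 W

12.04 W


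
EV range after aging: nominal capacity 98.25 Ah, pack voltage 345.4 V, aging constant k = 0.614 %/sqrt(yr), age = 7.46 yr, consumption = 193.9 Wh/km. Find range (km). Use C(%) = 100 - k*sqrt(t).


Step 1: capacity retention = 100 - 0.614 * sqrt(7.46) = 100 - 0.614 * 2.7313 = 98.323%
Step 2: C_now = 98.25 * 98.323/100 = 96.602 Ah
Step 3: E_pack = V * C_now = 345.4 * 96.602 = 33366 Wh
Step 4: range = E_pack / consumption = 33366 / 193.9 = 172.1 km

172.1 km


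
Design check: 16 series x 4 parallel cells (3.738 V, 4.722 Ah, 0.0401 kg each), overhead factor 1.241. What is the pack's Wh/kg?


Step 1: V_pack = 16 * 3.738 = 59.808 V
Step 2: C_pack = 4 * 4.722 = 18.888 Ah
Step 3: E_pack = V_pack * C_pack = 59.808 * 18.888 = 1129.7 Wh
Step 4: m_pack = 16 * 4 * 0.0401 * 1.241 = 3.1849 kg
Step 5: ED = E_pack / m_pack = 1129.7 / 3.1849 = 354.7 Wh/kg

354.7 Wh/kg


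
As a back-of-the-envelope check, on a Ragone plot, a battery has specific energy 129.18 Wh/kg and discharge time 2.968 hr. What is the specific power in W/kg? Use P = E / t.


Specific power = 129.18 Wh/kg / 2.968 hr = 43.52 W/kg

43.52 W/kg


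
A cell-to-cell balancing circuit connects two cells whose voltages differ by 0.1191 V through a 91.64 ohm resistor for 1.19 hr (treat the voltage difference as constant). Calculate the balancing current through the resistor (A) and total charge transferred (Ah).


I_bal = dV / R = 0.1191 / 91.64 = 0.0012997 A
Q = I_bal * t = 0.0012997 * 1.19 = 0.001547 Ah

I=0.0012997 A, Q=0.001547 Ah


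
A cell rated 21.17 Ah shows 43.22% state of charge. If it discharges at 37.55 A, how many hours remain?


Step 1: remaining = SOC/100 * C_total = 43.22/100 * 21.17 = 9.1497 Ah
Step 2: t = remaining / I = 9.1497 / 37.55 = 0.2437 hr

0.2437 hr


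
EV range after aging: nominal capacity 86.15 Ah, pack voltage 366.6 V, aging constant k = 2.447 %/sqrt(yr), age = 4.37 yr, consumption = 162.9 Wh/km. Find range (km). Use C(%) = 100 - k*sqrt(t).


Step 1: capacity retention = 100 - 2.447 * sqrt(4.37) = 100 - 2.447 * 2.0905 = 94.885%
Step 2: C_now = 86.15 * 94.885/100 = 81.743 Ah
Step 3: E_pack = V * C_now = 366.6 * 81.743 = 29967 Wh
Step 4: range = E_pack / consumption = 29967 / 162.9 = 184.0 km

184.0 km


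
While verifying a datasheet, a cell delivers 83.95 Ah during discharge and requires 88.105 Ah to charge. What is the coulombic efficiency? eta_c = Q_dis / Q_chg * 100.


Coulombic efficiency = 83.95/88.105 * 100% = 95.28%

95.28%


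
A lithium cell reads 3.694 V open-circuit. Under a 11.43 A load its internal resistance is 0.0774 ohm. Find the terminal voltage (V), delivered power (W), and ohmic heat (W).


Step 1: V_terminal = OCV - I*R = 3.694 - 11.43 * 0.0774 = 2.8093 V
Step 2: P_out = V_terminal * I = 2.8093 * 11.43 = 32.11 W
Step 3: Q = I^2 * R = 11.43^2 * 0.0774 = 10.11 W

V=2.8093 V, P=32.11 W, Q=10.11 W


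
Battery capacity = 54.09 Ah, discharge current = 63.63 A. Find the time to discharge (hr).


t = capacity / current = 54.09 / 63.63 = 0.8501 hr

0.8501 hr


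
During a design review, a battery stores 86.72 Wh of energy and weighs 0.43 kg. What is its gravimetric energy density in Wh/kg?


ED = E / m = 86.72 / 0.43 = 201.7 Wh/kg

201.7 Wh/kg


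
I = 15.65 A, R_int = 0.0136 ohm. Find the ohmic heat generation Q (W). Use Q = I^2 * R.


Q = I^2 * R = 15.65^2 * 0.0136 = 3.331 W

3.331 W


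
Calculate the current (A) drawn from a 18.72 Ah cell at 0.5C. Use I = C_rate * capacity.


I = C_rate * capacity = 0.5 * 18.72 = 9.36 A

9.36 A


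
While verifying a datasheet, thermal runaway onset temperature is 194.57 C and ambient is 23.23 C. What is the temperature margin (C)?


margin = T_onset - T_ambient = 194.57 - 23.23 = 171.34 C

171.34 C


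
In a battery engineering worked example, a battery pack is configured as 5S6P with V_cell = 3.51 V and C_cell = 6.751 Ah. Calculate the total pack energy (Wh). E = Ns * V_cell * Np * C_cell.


E = Ns * Vcell * Np * Ccell = 5 * 3.51 * 6 * 6.751 = 710.9 Wh

710.9 Wh


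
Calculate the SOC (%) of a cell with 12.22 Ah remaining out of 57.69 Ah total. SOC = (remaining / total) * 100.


SOC = (remaining / total) * 100 = (12.22 / 57.69) * 100 = 21.18%

21.18%


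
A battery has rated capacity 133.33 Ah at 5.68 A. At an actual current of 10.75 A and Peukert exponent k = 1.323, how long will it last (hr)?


Step 1: t_rated = C / I_rated = 133.33 / 5.68 = 23.474 hr
Step 2: ratio = 5.68 / 10.75 = 0.52837
Step 3: ratio^k = 0.52837^1.323 = 0.42998
Step 4: t = t_rated * ratio^k = 23.474 * 0.42998 = 10.09 hr

10.09 hr


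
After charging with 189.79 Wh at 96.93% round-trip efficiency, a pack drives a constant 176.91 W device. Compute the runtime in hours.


Step 1: E_discharge = eta/100 * E_charge = 96.93/100 * 189.79 = 183.96 Wh
Step 2: t = E_discharge / P = 183.96 / 176.91 = 1.040 hr

1.040 hr


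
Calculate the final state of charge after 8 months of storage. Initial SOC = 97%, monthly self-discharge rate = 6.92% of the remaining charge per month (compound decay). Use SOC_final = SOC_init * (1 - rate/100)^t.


Monthly retention factor = 1 - 6.92/100 = 0.9308
Over 8 months: factor^8 = 0.56344
SOC_final = 97 * 0.56344 = 54.65%

54.65%


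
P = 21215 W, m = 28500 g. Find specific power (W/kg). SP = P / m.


Convert: m = 28500 g = 28.5 kg
SP = P / m = 21215 / 28.5 = 744.4 W/kg

744.4 W/kg


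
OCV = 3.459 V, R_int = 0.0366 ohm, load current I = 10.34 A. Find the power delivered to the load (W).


Step 1: V_terminal = OCV - I*R = 3.459 - 10.34 * 0.0366 = 3.0806 V
Step 2: P_out = V_terminal * I = 3.0806 * 10.34 = 31.85 W

31.85 W


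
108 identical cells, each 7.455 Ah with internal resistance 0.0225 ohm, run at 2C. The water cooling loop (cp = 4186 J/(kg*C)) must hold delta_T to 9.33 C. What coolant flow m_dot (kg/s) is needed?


Step 1: I = 2 * 7.455 = 14.91 A
Step 2: Q_cell = I^2 * R = 14.91^2 * 0.0225 = 5.0019 W
Step 3: Q_total = 108 * 5.0019 = 540.21 W
Step 4: m_dot = Q_total / (cp * dT) = 540.21 / (4186 * 9.33) = 0.01383 kg/s

0.01383 kg/s


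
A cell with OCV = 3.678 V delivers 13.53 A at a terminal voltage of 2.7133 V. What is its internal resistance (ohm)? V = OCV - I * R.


R = (OCV - V) / I = (3.678 - 2.7133) / 13.53 = 0.07130 ohm

0.07130 ohm


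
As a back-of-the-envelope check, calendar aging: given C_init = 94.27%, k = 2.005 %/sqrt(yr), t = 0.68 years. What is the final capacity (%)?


sqrt(t) = sqrt(0.68) = 0.82462
C_final = 94.27 - 2.005 * 0.82462 = 92.62%

92.62%


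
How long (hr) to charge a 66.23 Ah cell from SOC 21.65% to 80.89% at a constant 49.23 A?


delta_Ah = 66.23 * (80.89 - 21.65) / 100 = 39.235 Ah
t = delta_Ah / I = 39.235 / 49.23 = 0.7970 hr

0.7970 hr


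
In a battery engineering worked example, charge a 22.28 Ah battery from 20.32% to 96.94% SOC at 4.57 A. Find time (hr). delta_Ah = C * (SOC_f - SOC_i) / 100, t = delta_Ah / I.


Step 1: dSOC = 96.94% - 20.32% = 76.62%
Step 2: delta_Ah = 22.28 * 76.62 / 100 = 17.071 Ah
Step 3: t = 17.071 / 4.57 = 3.735 hr

3.735 hr


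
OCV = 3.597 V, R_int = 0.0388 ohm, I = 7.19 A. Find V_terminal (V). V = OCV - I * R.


IR drop = 7.19 * 0.0388 = 0.27897 V
V = 3.597 - 0.27897 = 3.318 V

3.318 V


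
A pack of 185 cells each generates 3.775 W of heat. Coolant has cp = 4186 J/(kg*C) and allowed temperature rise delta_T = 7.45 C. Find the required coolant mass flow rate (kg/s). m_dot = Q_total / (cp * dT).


Q_total = 185 * 3.775 = 698.38 W
m_dot = Q_total / (cp * dT) = 698.38 / (4186 * 7.45) = 0.02239 kg/s

0.02239 kg/s


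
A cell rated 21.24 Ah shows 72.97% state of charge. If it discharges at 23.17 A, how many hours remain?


Step 1: remaining = SOC/100 * C_total = 72.97/100 * 21.24 = 15.499 Ah
Step 2: t = remaining / I = 15.499 / 23.17 = 0.6689 hr

0.6689 hr


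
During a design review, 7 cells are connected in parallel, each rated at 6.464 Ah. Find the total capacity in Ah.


C_total = 7 * 6.464 = 45.248 Ah

45.248 Ah


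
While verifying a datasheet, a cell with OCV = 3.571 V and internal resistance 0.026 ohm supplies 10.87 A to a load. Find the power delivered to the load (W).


Step 1: V_terminal = OCV - I*R = 3.571 - 10.87 * 0.026 = 3.2884 V
Step 2: P_out = V_terminal * I = 3.2884 * 10.87 = 35.74 W

35.74 W


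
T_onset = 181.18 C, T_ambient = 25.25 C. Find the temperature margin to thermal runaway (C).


Safety margin = 181.18 C - 25.25 C = 155.93 C

155.93 C


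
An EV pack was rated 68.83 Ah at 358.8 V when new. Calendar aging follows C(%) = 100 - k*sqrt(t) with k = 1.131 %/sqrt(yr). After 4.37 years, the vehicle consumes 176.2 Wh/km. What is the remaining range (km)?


Step 1: capacity retention = 100 - 1.131 * sqrt(4.37) = 100 - 1.131 * 2.0905 = 97.636%
Step 2: C_now = 68.83 * 97.636/100 = 67.203 Ah
Step 3: E_pack = V * C_now = 358.8 * 67.203 = 24112 Wh
Step 4: range = E_pack / consumption = 24112 / 176.2 = 136.8 km

136.8 km


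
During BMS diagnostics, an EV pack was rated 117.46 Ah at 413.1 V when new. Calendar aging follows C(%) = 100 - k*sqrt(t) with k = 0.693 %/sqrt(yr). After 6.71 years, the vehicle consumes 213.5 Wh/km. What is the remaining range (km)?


Step 1: capacity retention = 100 - 0.693 * sqrt(6.71) = 100 - 0.693 * 2.5904 = 98.205%
Step 2: C_now = 117.46 * 98.205/100 = 115.35 Ah
Step 3: E_pack = V * C_now = 413.1 * 115.35 = 47651 Wh
Step 4: range = E_pack / consumption = 47651 / 213.5 = 223.2 km

223.2 km


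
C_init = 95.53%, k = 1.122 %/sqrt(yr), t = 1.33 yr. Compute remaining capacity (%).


Step 1: sqrt(1.33 yr) = 1.1533
Step 2: drop = 1.122 * 1.1533 = 1.294
Step 3: C_final = 95.53 - 1.294 = 94.24%

94.24%


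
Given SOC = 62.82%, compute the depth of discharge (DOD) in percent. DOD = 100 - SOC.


DOD = 100 - SOC = 100 - 62.82 = 37.18%

37.18%


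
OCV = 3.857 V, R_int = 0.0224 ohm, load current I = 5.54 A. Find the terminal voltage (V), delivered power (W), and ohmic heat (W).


Step 1: V_terminal = OCV - I*R = 3.857 - 5.54 * 0.0224 = 3.7329 V
Step 2: P_out = V_terminal * I = 3.7329 * 5.54 = 20.68 W
Step 3: Q = I^2 * R = 5.54^2 * 0.0224 = 0.6875 W

V=3.7329 V, P=20.68 W, Q=0.6875 W


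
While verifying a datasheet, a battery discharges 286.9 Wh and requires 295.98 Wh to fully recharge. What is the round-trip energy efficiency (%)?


eta_e = E_dis / E_chg * 100 = 286.9 / 295.98 * 100 = 96.93%

96.93%


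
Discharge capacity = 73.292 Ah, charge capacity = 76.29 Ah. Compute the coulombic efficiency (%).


Coulombic efficiency = 73.292/76.29 * 100% = 96.07%

96.07%


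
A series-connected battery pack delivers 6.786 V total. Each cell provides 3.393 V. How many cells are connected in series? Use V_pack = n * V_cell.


Rearranging: n = V_pack / V_cell = 6.786 / 3.393 = 2 cells

2


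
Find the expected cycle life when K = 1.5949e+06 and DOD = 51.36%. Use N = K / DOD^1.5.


DOD^1.5 = 368.08
N = K / DOD^1.5 = 1.5949e+06 / 368.08 = 4333

4333 cycles


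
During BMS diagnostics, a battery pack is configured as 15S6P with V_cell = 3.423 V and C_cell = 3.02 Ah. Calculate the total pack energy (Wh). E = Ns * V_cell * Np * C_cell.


V_pack = 15 * 3.423 = 51.345 V
C_pack = 6 * 3.02 = 18.12 Ah
E = V_pack * C_pack = 51.345 * 18.12 = 930.4 Wh

930.4 Wh


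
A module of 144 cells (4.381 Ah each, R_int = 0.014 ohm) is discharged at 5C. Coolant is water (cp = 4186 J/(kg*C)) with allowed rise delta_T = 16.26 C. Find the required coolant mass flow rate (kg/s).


Step 1: I = 5 * 4.381 = 21.905 A
Step 2: Q_cell = I^2 * R = 21.905^2 * 0.014 = 6.7176 W
Step 3: Q_total = 144 * 6.7176 = 967.33 W
Step 4: m_dot = Q_total / (cp * dT) = 967.33 / (4186 * 16.26) = 0.01421 kg/s

0.01421 kg/s


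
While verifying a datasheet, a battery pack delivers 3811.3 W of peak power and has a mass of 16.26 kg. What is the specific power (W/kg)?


Specific power = 3811.3 W / 16.26 kg = 234.4 W/kg

234.4 W/kg


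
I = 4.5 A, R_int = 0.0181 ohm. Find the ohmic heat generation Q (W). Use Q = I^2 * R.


I^2 = 20.25
Q = 20.25 * 0.0181 = 0.3665 W

0.3665 W


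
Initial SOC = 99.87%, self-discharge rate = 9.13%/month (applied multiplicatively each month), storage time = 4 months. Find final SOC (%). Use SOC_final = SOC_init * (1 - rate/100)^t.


decay = (1 - 9.13/100)^4 = 0.68184
SOC_final = 99.87 * 0.68184 = 68.10%

68.10%


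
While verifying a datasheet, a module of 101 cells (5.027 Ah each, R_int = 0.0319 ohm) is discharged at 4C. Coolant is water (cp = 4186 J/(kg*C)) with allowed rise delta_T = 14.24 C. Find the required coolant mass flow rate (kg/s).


Step 1: I = 4 * 5.027 = 20.108 A
Step 2: Q_cell = I^2 * R = 20.108^2 * 0.0319 = 12.898 W
Step 3: Q_total = 101 * 12.898 = 1302.7 W
Step 4: m_dot = Q_total / (cp * dT) = 1302.7 / (4186 * 14.24) = 0.02185 kg/s

0.02185 kg/s


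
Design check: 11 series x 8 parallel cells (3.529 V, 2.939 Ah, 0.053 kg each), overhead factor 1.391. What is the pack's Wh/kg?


Step 1: V_pack = 11 * 3.529 = 38.819 V
Step 2: C_pack = 8 * 2.939 = 23.512 Ah
Step 3: E_pack = V_pack * C_pack = 38.819 * 23.512 = 912.71 Wh
Step 4: m_pack = 11 * 8 * 0.053 * 1.391 = 6.4876 kg
Step 5: ED = E_pack / m_pack = 912.71 / 6.4876 = 140.7 Wh/kg

140.7 Wh/kg


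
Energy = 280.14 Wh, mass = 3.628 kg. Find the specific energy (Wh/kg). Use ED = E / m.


ED = E / m = 280.14 / 3.628 = 77.22 Wh/kg

77.22 Wh/kg


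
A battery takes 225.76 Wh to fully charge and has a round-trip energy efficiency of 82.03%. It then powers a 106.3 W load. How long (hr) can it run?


Step 1: E_discharge = eta/100 * E_charge = 82.03/100 * 225.76 = 185.19 Wh
Step 2: t = E_discharge / P = 185.19 / 106.3 = 1.742 hr

1.742 hr


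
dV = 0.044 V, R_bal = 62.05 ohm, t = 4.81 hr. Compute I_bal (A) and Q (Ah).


I_bal = dV / R = 0.044 / 62.05 = 7.0911e-04 A
Q = I_bal * t = 7.0911e-04 * 4.81 = 0.003411 Ah

I=7.0911e-04 A, Q=0.003411 Ah


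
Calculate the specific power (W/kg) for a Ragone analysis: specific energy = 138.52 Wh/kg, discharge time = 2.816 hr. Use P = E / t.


Specific power = 138.52 Wh/kg / 2.816 hr = 49.19 W/kg

49.19 W/kg


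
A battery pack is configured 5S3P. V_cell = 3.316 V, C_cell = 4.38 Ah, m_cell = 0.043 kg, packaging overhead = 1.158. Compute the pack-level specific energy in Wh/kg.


Step 1: V_pack = 5 * 3.316 = 16.58 V
Step 2: C_pack = 3 * 4.38 = 13.14 Ah
Step 3: E_pack = V_pack * C_pack = 16.58 * 13.14 = 217.86 Wh
Step 4: m_pack = 5 * 3 * 0.043 * 1.158 = 0.74691 kg
Step 5: ED = E_pack / m_pack = 217.86 / 0.74691 = 291.7 Wh/kg

291.7 Wh/kg


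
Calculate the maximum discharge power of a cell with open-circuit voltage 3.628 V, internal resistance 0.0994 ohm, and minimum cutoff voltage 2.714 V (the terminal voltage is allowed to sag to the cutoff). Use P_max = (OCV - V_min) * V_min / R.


P_max = (OCV - V_min) * V_min / R = (3.628 - 2.714) * 2.714 / 0.0994 = 0.914 * 2.714 / 0.0994 = 24.96 W

24.96 W


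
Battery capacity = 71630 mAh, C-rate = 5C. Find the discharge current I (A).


Convert: capacity = 71630 mAh = 71.63 Ah
I = C_rate * capacity = 5 * 71.63 = 358.15 A

358.15 A


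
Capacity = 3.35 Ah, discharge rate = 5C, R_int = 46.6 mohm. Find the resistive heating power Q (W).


Convert: R = 46.6 mohm = 0.0466 ohm
Step 1: I = C_rate * capacity = 5 * 3.35 = 16.75 A
Step 2: Q = I^2 * R = 16.75^2 * 0.0466 = 280.56 * 0.0466 = 13.07 W

13.07 W


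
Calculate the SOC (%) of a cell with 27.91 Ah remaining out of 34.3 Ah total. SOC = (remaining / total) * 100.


SOC% = 27.91 / 34.3 * 100 = 81.37%

81.37%


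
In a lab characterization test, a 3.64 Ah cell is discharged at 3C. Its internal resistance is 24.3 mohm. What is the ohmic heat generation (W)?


Convert: R = 24.3 mohm = 0.0243 ohm
Step 1: I = C_rate * capacity = 3 * 3.64 = 10.92 A
Step 2: Q = I^2 * R = 10.92^2 * 0.0243 = 119.25 * 0.0243 = 2.898 W

2.898 W


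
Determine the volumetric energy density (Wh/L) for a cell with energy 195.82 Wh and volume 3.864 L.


ED = E / V = 195.82 / 3.864 = 50.68 Wh/L

50.68 Wh/L


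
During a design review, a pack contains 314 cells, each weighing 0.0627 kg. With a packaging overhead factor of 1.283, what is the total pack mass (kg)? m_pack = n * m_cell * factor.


Cell mass sum = 314 * 0.0627 = 19.688 kg
With overhead 1.283: m_pack = 19.688 * 1.283 = 25.26 kg

25.26 kg


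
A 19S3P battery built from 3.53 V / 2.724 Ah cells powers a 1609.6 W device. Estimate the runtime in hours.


Step 1: E_pack = Ns * V_cell * Np * C_cell = 19 * 3.53 * 3 * 2.724 = 548.1 Wh
Step 2: t = E_pack / P = 548.1 / 1609.6 = 0.3405 hr

0.3405 hr


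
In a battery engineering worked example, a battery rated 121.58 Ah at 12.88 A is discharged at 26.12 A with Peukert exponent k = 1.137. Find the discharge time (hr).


Step 1: t_rated = C / I_rated = 121.58 / 12.88 = 9.4394 hr
Step 2: ratio = 12.88 / 26.12 = 0.49311
Step 3: ratio^k = 0.49311^1.137 = 0.44759
Step 4: t = t_rated * ratio^k = 9.4394 * 0.44759 = 4.225 hr

4.225 hr


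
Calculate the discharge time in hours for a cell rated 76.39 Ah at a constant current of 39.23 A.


t = capacity / current = 76.39 / 39.23 = 1.947 hr

1.947 hr


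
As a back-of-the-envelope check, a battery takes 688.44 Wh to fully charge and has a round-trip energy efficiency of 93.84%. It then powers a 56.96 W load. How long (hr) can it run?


Step 1: E_discharge = eta/100 * E_charge = 93.84/100 * 688.44 = 646.03 Wh
Step 2: t = E_discharge / P = 646.03 / 56.96 = 11.34 hr

11.34 hr


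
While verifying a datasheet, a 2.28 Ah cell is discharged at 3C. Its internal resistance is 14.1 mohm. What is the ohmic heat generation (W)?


Convert: R = 14.1 mohm = 0.0141 ohm
Step 1: I = C_rate * capacity = 3 * 2.28 = 6.84 A
Step 2: Q = I^2 * R = 6.84^2 * 0.0141 = 46.786 * 0.0141 = 0.6597 W

0.6597 W


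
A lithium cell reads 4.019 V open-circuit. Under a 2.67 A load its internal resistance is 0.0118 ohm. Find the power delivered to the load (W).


Step 1: V_terminal = OCV - I*R = 4.019 - 2.67 * 0.0118 = 3.9875 V
Step 2: P_out = V_terminal * I = 3.9875 * 2.67 = 10.65 W

10.65 W


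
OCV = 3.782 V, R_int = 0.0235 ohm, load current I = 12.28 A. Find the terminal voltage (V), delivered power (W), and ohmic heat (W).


Step 1: V_terminal = OCV - I*R = 3.782 - 12.28 * 0.0235 = 3.4934 V
Step 2: P_out = V_terminal * I = 3.4934 * 12.28 = 42.90 W
Step 3: Q = I^2 * R = 12.28^2 * 0.0235 = 3.544 W

V=3.4934 V, P=42.90 W, Q=3.544 W


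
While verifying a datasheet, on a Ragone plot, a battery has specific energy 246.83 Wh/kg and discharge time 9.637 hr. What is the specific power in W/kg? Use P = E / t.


Specific power = 246.83 Wh/kg / 9.637 hr = 25.61 W/kg

25.61 W/kg


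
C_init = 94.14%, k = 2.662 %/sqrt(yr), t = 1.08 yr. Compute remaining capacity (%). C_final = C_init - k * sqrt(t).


sqrt(t) = sqrt(1.08) = 1.0392
C_final = 94.14 - 2.662 * 1.0392 = 91.37%

91.37%


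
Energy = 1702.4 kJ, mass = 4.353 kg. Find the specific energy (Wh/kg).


Convert: E = 1702.4 kJ = 472.89 Wh
ED = E / m = 472.89 / 4.353 = 108.6 Wh/kg

108.6 Wh/kg


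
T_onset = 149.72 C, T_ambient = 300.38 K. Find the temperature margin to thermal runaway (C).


Convert: T_ambient = 300.38 K = 27.23 C
margin = 149.72 - 27.23 = 122.49 C

122.49 C


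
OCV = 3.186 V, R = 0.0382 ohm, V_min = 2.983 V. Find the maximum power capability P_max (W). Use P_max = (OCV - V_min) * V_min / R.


P_max = (OCV - V_min) * V_min / R = (3.186 - 2.983) * 2.983 / 0.0382 = 0.203 * 2.983 / 0.0382 = 15.85 W

15.85 W


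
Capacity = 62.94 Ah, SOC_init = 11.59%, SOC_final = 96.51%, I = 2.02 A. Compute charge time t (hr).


Step 1: dSOC = 96.51% - 11.59% = 84.92%
Step 2: delta_Ah = 62.94 * 84.92 / 100 = 53.449 Ah
Step 3: t = 53.449 / 2.02 = 26.46 hr

26.46 hr


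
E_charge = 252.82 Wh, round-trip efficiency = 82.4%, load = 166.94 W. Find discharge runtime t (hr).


Step 1: E_discharge = eta/100 * E_charge = 82.4/100 * 252.82 = 208.32 Wh
Step 2: t = E_discharge / P = 208.32 / 166.94 = 1.248 hr

1.248 hr


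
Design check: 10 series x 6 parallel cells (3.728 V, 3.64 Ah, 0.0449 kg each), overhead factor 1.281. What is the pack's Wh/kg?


Step 1: V_pack = 10 * 3.728 = 37.28 V
Step 2: C_pack = 6 * 3.64 = 21.84 Ah
Step 3: E_pack = V_pack * C_pack = 37.28 * 21.84 = 814.2 Wh
Step 4: m_pack = 10 * 6 * 0.0449 * 1.281 = 3.451 kg
Step 5: ED = E_pack / m_pack = 814.2 / 3.451 = 235.9 Wh/kg

235.9 Wh/kg


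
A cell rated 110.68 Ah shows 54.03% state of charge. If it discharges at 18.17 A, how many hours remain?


Step 1: remaining = SOC/100 * C_total = 54.03/100 * 110.68 = 59.8 Ah
Step 2: t = remaining / I = 59.8 / 18.17 = 3.291 hr

3.291 hr


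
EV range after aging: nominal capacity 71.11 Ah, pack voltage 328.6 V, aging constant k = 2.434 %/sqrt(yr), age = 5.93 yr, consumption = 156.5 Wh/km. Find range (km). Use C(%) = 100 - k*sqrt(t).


Step 1: capacity retention = 100 - 2.434 * sqrt(5.93) = 100 - 2.434 * 2.4352 = 94.073%
Step 2: C_now = 71.11 * 94.073/100 = 66.895 Ah
Step 3: E_pack = V * C_now = 328.6 * 66.895 = 21982 Wh
Step 4: range = E_pack / consumption = 21982 / 156.5 = 140.5 km

140.5 km
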